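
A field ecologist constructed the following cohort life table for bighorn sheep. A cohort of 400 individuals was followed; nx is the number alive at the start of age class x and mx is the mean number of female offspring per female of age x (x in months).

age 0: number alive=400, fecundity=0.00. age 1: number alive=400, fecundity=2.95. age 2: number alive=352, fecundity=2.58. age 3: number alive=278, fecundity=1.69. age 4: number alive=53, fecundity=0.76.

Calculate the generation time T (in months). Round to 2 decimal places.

lx = nx/n0 = nx/400: 1, 1, 0.88, 0.695, 0.1325
lx·mx: 0, 2.95, 2.2704, 1.17455, 0.1007 → R0 = 6.49565
x·lx·mx: 0, 2.95, 4.5408, 3.52365, 0.4028 → Σ = 11.41725
T = 11.41725 / 6.49565 = 1.757676… → 1.76

1.76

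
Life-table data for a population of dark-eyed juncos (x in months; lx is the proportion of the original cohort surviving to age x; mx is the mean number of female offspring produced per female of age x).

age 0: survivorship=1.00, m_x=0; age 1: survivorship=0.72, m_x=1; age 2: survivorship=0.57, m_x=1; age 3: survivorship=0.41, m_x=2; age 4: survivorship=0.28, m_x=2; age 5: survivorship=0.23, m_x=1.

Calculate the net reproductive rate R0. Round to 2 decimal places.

lx·mx by age: 0, 0.72, 0.57, 0.82, 0.56, 0.23
R0 = Σ lx·mx = 2.9 → 2.90

2.90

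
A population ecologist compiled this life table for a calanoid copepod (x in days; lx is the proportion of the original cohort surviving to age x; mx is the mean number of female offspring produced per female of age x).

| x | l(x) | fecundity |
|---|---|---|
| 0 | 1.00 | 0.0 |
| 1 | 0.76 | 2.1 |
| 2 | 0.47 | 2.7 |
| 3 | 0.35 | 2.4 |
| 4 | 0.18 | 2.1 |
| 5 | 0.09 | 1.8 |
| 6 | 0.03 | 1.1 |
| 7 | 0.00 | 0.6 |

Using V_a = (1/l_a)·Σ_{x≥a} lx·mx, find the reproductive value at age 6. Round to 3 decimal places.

1.100

lx·mx for x ≥ 6: 0.033, 0 → sum = 0.033
V_6 = 0.033 / l_6 = 0.033 / 0.03 = 1.1 → 1.100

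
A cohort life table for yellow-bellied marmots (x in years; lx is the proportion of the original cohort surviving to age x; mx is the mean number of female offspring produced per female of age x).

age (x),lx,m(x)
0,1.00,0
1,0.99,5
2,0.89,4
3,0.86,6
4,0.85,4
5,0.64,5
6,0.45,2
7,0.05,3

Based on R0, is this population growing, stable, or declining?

growing

R0 = Σ lx·mx = 0 + 4.95 + 3.56 + 5.16 + 3.4 + 3.2 + 0.9 + 0.15 = 21.32
R0 > 1, so the population is growing.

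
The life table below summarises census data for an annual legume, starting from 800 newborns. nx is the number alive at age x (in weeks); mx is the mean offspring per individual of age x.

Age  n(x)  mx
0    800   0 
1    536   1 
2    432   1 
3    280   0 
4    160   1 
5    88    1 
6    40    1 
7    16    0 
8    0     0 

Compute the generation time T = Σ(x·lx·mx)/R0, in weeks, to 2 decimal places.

lx = nx/n0 = nx/800: 1, 0.67, 0.54, 0.35, 0.2, 0.11, 0.05, 0.02, 0
lx·mx: 0, 0.67, 0.54, 0, 0.2, 0.11, 0.05, 0, 0 → R0 = 1.57
x·lx·mx: 0, 0.67, 1.08, 0, 0.8, 0.55, 0.3, 0, 0 → Σ = 3.4
T = 3.4 / 1.57 = 2.165605… → 2.17

2.17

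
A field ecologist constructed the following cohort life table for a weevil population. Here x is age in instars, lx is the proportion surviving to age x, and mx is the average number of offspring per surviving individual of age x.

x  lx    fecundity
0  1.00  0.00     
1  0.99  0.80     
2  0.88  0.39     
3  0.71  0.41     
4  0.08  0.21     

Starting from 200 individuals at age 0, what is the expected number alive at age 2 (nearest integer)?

Expected survivors = N0 · l_2 = 200 × 0.88 = 176 → 176

176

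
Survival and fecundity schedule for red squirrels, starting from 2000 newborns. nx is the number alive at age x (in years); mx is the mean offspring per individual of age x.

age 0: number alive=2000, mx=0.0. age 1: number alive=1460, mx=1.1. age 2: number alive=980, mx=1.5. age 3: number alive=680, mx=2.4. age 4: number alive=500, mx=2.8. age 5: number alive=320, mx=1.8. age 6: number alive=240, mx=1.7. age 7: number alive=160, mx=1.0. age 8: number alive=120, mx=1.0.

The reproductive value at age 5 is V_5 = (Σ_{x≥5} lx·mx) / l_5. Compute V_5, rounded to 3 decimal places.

lx = nx/n0 = nx/2000: 1, 0.73, 0.49, 0.34, 0.25, 0.16, 0.12, 0.08, 0.06
lx·mx for x ≥ 5: 0.288, 0.204, 0.08, 0.06 → sum = 0.632
V_5 = 0.632 / l_5 = 0.632 / 0.16 = 3.95 → 3.950

3.950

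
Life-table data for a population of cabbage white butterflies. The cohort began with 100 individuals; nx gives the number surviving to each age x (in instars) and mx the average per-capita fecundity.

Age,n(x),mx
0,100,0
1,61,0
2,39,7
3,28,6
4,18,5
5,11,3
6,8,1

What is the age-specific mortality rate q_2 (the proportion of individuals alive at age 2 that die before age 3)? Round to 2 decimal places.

lx = nx/n0 = nx/100: 1, 0.61, 0.39, 0.28, 0.18, 0.11, 0.08
q_2 = (l_2 − l_3) / l_2 = (0.39 − 0.28) / 0.39
     = 0.11 / 0.39 = 0.282051… → 0.28

0.28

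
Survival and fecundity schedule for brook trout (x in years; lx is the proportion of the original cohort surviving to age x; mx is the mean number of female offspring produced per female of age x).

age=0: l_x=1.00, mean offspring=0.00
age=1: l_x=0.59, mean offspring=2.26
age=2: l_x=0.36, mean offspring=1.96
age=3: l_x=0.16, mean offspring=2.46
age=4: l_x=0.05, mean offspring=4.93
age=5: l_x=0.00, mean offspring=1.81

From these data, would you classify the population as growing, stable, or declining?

R0 = Σ lx·mx = 0 + 1.3334 + 0.7056 + 0.3936 + 0.2465 + 0 = 2.6791
R0 > 1, so the population is growing.

growing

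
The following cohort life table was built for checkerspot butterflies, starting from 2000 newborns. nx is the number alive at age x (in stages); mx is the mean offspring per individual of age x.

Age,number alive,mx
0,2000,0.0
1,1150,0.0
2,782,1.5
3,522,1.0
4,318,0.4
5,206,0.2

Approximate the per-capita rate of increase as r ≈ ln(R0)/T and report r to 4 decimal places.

-0.0285

lx = nx/n0 = nx/2000: 1, 0.575, 0.391, 0.261, 0.159, 0.103
R0 = Σ lx·mx = 0 + 0 + 0.5865 + 0.261 + 0.0636 + 0.0206 = 0.9317
Σ x·lx·mx = 2.3134; T = 2.3134/0.9317 = 2.48299…
r ≈ ln(R0)/T = ln(0.9317)/2.48299… = -0.028492… → -0.0285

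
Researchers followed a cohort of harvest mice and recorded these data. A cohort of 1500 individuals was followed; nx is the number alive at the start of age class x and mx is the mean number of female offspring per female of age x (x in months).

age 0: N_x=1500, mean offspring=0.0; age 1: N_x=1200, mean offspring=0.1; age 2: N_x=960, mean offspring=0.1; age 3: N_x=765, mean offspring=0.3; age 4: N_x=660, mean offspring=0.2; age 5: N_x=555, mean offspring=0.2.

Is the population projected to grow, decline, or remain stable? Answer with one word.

declining

lx = nx/n0 = nx/1500: 1, 0.8, 0.64, 0.51, 0.44, 0.37
R0 = Σ lx·mx = 0 + 0.08 + 0.064 + 0.153 + 0.088 + 0.074 = 0.459
R0 < 1, so the population is declining.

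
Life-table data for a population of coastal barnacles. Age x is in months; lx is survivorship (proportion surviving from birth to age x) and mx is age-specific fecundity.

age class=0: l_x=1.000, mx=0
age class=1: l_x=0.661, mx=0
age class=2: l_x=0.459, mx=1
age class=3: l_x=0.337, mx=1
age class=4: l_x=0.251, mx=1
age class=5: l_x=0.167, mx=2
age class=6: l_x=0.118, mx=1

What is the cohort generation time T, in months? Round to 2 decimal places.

3.54

lx·mx: 0, 0, 0.459, 0.337, 0.251, 0.334, 0.118 → R0 = 1.499
x·lx·mx: 0, 0, 0.918, 1.011, 1.004, 1.67, 0.708 → Σ = 5.311
T = 5.311 / 1.499 = 3.543029… → 3.54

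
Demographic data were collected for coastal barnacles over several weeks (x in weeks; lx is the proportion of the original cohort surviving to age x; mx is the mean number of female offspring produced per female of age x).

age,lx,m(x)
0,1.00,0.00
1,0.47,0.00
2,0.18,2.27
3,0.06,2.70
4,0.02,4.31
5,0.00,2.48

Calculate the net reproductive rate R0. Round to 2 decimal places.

0.66

lx·mx by age: 0, 0, 0.4086, 0.162, 0.0862, 0
R0 = Σ lx·mx = 0.6568 → 0.66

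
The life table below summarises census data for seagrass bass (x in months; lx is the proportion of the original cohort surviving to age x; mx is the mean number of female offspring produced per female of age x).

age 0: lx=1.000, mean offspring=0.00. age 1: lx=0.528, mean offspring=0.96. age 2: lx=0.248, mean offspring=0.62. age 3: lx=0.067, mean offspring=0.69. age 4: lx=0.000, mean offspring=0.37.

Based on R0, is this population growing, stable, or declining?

R0 = Σ lx·mx = 0 + 0.50688 + 0.15376 + 0.04623 + 0 = 0.70687
R0 < 1, so the population is declining.

declining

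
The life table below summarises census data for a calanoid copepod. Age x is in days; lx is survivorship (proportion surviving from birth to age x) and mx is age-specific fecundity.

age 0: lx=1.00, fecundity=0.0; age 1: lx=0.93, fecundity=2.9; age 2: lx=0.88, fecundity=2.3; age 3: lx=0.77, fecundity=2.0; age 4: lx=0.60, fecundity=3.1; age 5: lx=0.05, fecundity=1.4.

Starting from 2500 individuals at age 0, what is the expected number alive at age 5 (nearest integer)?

Expected survivors = N0 · l_5 = 2500 × 0.05 = 125 → 125

125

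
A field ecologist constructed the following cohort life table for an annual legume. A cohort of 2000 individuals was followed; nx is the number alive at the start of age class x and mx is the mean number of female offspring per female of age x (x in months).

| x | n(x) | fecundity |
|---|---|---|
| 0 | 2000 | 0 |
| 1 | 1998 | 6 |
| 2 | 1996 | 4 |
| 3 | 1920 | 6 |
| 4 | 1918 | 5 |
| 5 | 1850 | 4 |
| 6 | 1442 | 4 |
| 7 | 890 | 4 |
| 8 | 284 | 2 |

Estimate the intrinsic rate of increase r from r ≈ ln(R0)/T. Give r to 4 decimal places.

lx = nx/n0 = nx/2000: 1, 0.999, 0.998, 0.96, 0.959, 0.925, 0.721, 0.445, 0.142
R0 = Σ lx·mx = 0 + 5.994 + 3.992 + 5.76 + 4.795 + 3.7 + 2.884 + 1.78 + 0.284 = 29.189
Σ x·lx·mx = 100.974; T = 100.974/29.189 = 3.45932…
r ≈ ln(R0)/T = ln(29.189)/3.45932… = 0.975277… → 0.9753

0.9753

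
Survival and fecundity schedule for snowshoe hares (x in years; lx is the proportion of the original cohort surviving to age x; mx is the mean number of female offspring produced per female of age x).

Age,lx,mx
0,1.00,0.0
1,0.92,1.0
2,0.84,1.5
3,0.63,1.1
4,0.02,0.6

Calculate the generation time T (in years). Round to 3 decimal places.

lx·mx: 0, 0.92, 1.26, 0.693, 0.012 → R0 = 2.885
x·lx·mx: 0, 0.92, 2.52, 2.079, 0.048 → Σ = 5.567
T = 5.567 / 2.885 = 1.929636… → 1.930

1.930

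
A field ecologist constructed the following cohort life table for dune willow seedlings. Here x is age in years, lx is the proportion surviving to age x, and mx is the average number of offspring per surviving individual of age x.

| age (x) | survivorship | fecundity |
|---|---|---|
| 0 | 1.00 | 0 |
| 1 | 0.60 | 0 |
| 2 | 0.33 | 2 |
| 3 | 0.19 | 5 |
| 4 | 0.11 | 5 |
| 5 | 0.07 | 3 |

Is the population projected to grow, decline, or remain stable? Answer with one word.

growing

R0 = Σ lx·mx = 0 + 0 + 0.66 + 0.95 + 0.55 + 0.21 = 2.37
R0 > 1, so the population is growing.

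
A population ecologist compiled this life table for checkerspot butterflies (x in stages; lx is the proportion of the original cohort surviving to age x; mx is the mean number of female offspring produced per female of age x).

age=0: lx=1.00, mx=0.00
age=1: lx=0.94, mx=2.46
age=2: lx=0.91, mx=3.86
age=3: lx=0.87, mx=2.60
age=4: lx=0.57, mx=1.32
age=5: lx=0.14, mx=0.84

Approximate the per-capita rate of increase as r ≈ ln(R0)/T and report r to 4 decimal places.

R0 = Σ lx·mx = 0 + 2.3124 + 3.5126 + 2.262 + 0.7524 + 0.1176 = 8.957
Σ x·lx·mx = 19.7212; T = 19.7212/8.957 = 2.20176…
r ≈ ln(R0)/T = ln(8.957)/2.20176… = 0.995763… → 0.9958

0.9958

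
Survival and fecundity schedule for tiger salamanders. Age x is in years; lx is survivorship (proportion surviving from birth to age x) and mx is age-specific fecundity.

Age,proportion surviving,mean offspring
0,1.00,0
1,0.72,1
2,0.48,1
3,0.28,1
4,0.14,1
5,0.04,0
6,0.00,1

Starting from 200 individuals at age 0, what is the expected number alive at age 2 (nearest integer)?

96

Expected survivors = N0 · l_2 = 200 × 0.48 = 96 → 96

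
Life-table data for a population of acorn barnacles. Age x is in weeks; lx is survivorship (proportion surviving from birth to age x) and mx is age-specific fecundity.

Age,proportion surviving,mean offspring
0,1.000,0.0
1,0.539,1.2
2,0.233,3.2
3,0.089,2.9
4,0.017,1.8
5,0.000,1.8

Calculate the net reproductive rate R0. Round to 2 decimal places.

lx·mx by age: 0, 0.6468, 0.7456, 0.2581, 0.0306, 0
R0 = Σ lx·mx = 1.6811 → 1.68

1.68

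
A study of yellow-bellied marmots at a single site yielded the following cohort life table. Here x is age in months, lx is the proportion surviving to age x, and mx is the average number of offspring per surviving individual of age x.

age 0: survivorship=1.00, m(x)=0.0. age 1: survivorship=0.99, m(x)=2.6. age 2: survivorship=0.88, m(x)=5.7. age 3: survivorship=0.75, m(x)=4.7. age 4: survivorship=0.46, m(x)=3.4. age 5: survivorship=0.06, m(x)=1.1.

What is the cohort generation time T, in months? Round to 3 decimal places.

lx·mx: 0, 2.574, 5.016, 3.525, 1.564, 0.066 → R0 = 12.745
x·lx·mx: 0, 2.574, 10.032, 10.575, 6.256, 0.33 → Σ = 29.767
T = 29.767 / 12.745 = 2.335583… → 2.336

2.336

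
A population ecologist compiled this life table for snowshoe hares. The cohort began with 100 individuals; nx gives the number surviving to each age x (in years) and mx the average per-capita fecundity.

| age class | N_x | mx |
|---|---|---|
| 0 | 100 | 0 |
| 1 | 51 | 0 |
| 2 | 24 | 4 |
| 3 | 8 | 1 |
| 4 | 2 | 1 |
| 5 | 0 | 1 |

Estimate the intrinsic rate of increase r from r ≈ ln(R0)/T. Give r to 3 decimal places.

lx = nx/n0 = nx/100: 1, 0.51, 0.24, 0.08, 0.02, 0
R0 = Σ lx·mx = 0 + 0 + 0.96 + 0.08 + 0.02 + 0 = 1.06
Σ x·lx·mx = 2.24; T = 2.24/1.06 = 2.11321…
r ≈ ln(R0)/T = ln(1.06)/2.11321… = 0.02757… → 0.028

0.028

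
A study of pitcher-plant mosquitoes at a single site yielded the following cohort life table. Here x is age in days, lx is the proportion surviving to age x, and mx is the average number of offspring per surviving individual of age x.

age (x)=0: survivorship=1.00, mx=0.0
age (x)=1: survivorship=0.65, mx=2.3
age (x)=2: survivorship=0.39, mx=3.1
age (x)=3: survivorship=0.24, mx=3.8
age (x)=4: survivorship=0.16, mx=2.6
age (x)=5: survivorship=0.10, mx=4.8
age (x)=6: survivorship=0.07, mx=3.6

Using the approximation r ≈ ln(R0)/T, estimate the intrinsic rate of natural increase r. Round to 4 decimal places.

R0 = Σ lx·mx = 0 + 1.495 + 1.209 + 0.912 + 0.416 + 0.48 + 0.252 = 4.764
Σ x·lx·mx = 12.225; T = 12.225/4.764 = 2.56612…
r ≈ ln(R0)/T = ln(4.764)/2.56612… = 0.608345… → 0.6083

0.6083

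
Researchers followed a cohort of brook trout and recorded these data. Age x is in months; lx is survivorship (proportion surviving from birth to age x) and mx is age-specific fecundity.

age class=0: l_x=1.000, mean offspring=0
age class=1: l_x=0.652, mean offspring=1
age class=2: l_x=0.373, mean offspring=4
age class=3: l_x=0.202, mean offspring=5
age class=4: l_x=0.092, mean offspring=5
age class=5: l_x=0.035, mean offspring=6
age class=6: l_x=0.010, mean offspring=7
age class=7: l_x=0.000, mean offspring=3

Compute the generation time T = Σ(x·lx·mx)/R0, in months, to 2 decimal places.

2.56

lx·mx: 0, 0.652, 1.492, 1.01, 0.46, 0.21, 0.07, 0 → R0 = 3.894
x·lx·mx: 0, 0.652, 2.984, 3.03, 1.84, 1.05, 0.42, 0 → Σ = 9.976
T = 9.976 / 3.894 = 2.56189… → 2.56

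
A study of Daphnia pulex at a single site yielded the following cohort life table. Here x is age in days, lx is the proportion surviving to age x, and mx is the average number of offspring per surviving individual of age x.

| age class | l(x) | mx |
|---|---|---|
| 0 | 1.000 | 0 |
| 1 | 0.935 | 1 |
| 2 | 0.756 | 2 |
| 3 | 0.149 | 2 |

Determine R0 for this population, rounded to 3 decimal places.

lx·mx by age: 0, 0.935, 1.512, 0.298
R0 = Σ lx·mx = 2.745 → 2.745

2.745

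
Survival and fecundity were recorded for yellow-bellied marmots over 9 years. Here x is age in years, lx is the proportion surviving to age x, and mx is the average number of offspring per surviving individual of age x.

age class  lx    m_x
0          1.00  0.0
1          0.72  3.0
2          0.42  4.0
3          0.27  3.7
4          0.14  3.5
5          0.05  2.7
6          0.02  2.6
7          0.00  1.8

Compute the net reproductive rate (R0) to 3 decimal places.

lx·mx by age: 0, 2.16, 1.68, 0.999, 0.49, 0.135, 0.052, 0
R0 = Σ lx·mx = 5.516 → 5.516

5.516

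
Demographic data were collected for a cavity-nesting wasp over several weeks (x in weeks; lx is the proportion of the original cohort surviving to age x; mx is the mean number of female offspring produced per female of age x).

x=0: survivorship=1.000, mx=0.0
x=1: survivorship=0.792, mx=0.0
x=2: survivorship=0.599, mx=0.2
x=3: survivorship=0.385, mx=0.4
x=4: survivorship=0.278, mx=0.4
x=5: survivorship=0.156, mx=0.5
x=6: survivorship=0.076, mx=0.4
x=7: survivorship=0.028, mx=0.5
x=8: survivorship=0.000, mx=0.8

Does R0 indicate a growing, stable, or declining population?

R0 = Σ lx·mx = 0 + 0 + 0.1198 + 0.154 + 0.1112 + 0.078 + 0.0304 + 0.014 + 0 = 0.5074
R0 < 1, so the population is declining.

declining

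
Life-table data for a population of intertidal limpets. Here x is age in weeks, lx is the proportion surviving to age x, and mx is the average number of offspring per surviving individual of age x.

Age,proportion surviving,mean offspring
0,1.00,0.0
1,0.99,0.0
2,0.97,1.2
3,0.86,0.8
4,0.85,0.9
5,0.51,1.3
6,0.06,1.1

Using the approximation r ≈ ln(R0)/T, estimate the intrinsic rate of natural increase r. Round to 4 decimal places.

R0 = Σ lx·mx = 0 + 0 + 1.164 + 0.688 + 0.765 + 0.663 + 0.066 = 3.346
Σ x·lx·mx = 11.163; T = 11.163/3.346 = 3.33622…
r ≈ ln(R0)/T = ln(3.346)/3.33622… = 0.362016… → 0.3620

0.3620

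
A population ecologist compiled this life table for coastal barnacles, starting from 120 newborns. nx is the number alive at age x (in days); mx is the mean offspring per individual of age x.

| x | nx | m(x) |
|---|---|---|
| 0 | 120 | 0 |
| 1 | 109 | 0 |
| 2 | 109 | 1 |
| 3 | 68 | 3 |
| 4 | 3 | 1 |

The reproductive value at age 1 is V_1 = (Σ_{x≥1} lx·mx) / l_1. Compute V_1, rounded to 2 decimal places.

lx = nx/n0 = nx/120: 1, 0.90833…, 0.90833…, 0.56667…, 0.025
lx·mx for x ≥ 1: 0, 0.908333…, 1.7…, 0.025 → sum = 2.633333…
V_1 = 2.633333… / l_1 = 2.633333… / 0.908333… = 2.899083… → 2.90

2.90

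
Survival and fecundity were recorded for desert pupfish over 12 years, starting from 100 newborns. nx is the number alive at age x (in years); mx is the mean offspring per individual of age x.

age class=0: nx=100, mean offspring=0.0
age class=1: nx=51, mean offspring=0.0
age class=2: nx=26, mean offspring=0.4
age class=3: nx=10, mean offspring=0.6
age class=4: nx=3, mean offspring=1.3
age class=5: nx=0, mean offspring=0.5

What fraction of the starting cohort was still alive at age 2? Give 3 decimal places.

l_2 = n_2/n_0 = 26/100 = 0.26 → 0.260

0.260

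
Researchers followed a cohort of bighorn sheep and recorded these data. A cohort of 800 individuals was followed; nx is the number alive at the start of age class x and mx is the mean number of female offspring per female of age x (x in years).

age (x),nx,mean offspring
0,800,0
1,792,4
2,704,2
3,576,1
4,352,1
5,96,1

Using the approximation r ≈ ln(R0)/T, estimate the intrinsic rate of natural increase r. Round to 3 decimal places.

1.135

lx = nx/n0 = nx/800: 1, 0.99, 0.88, 0.72, 0.44, 0.12
R0 = Σ lx·mx = 0 + 3.96 + 1.76 + 0.72 + 0.44 + 0.12 = 7
Σ x·lx·mx = 12; T = 12/7 = 1.71429…
r ≈ ln(R0)/T = ln(7)/1.71429… = 1.13511… → 1.135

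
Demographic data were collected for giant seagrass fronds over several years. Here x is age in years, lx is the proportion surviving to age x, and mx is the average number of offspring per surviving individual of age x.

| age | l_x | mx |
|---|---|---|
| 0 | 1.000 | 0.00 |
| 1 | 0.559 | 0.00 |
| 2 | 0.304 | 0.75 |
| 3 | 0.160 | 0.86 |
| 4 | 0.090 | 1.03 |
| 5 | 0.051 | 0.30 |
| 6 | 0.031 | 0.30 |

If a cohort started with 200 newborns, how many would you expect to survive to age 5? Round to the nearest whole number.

10

Expected survivors = N0 · l_5 = 200 × 0.051 = 10.2 → 10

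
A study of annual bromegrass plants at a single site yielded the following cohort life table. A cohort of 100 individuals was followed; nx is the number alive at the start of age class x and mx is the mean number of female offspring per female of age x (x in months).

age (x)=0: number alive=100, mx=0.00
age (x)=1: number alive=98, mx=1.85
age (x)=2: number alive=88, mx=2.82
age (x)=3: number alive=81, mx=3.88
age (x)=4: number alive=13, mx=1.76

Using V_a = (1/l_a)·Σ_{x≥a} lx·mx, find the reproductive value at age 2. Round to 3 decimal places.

6.651

lx = nx/n0 = nx/100: 1, 0.98, 0.88, 0.81, 0.13
lx·mx for x ≥ 2: 2.4816, 3.1428, 0.2288 → sum = 5.8532
V_2 = 5.8532 / l_2 = 5.8532 / 0.88 = 6.651364… → 6.651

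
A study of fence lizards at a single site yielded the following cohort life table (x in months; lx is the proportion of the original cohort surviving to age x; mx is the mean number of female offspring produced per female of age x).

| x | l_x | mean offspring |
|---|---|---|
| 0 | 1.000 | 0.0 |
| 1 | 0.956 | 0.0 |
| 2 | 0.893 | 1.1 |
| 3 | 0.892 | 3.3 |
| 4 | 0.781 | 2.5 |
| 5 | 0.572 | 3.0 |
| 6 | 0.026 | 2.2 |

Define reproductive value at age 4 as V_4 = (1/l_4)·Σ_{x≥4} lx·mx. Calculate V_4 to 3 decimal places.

lx·mx for x ≥ 4: 1.9525, 1.716, 0.0572 → sum = 3.7257
V_4 = 3.7257 / l_4 = 3.7257 / 0.781 = 4.770423… → 4.770

4.770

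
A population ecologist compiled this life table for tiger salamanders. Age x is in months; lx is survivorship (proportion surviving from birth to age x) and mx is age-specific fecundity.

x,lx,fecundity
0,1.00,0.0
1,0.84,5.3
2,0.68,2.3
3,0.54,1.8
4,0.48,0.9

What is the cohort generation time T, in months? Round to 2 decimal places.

lx·mx: 0, 4.452, 1.564, 0.972, 0.432 → R0 = 7.42
x·lx·mx: 0, 4.452, 3.128, 2.916, 1.728 → Σ = 12.224
T = 12.224 / 7.42 = 1.647439… → 1.65

1.65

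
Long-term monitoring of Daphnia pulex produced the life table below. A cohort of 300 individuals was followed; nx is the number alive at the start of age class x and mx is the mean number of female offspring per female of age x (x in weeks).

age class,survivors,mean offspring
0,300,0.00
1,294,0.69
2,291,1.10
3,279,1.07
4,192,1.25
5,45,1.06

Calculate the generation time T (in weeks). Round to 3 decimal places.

lx = nx/n0 = nx/300: 1, 0.98, 0.97, 0.93, 0.64, 0.15
lx·mx: 0, 0.6762, 1.067, 0.9951, 0.8, 0.159 → R0 = 3.6973
x·lx·mx: 0, 0.6762, 2.134, 2.9853, 3.2, 0.795 → Σ = 9.7905
T = 9.7905 / 3.6973 = 2.648013… → 2.648

2.648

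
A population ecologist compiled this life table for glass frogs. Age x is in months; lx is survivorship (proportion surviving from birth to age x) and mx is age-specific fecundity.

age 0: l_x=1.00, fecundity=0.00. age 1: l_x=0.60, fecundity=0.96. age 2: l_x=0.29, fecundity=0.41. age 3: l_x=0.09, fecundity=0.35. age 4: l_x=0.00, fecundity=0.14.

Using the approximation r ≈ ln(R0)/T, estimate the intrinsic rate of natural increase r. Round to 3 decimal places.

R0 = Σ lx·mx = 0 + 0.576 + 0.1189 + 0.0315 + 0 = 0.7264
Σ x·lx·mx = 0.9083; T = 0.9083/0.7264 = 1.25041…
r ≈ ln(R0)/T = ln(0.7264)/1.25041… = -0.25564… → -0.256

-0.256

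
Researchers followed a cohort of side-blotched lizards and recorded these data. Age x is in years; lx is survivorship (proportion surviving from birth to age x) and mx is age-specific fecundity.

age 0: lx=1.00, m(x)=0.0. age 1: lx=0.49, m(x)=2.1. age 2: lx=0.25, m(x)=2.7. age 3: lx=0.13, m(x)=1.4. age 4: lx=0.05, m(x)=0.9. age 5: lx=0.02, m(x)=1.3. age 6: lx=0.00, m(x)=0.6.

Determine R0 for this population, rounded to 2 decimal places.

1.96

lx·mx by age: 0, 1.029, 0.675, 0.182, 0.045, 0.026, 0
R0 = Σ lx·mx = 1.957 → 1.96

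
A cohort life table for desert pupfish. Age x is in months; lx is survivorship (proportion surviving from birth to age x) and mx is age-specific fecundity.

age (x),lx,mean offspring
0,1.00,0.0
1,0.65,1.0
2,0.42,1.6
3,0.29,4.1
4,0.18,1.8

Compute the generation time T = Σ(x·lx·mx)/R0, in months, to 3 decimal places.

lx·mx: 0, 0.65, 0.672, 1.189, 0.324 → R0 = 2.835
x·lx·mx: 0, 0.65, 1.344, 3.567, 1.296 → Σ = 6.857
T = 6.857 / 2.835 = 2.418695… → 2.419

2.419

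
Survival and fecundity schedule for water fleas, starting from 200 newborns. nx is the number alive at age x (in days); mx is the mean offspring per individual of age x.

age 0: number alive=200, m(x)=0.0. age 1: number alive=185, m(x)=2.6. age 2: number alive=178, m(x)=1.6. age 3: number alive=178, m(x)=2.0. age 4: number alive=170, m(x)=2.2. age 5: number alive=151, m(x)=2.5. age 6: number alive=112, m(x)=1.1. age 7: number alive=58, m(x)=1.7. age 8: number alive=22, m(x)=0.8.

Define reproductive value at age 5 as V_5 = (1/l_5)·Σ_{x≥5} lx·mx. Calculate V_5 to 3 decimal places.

lx = nx/n0 = nx/200: 1, 0.925, 0.89, 0.89, 0.85, 0.755, 0.56, 0.29, 0.11
lx·mx for x ≥ 5: 1.8875, 0.616, 0.493, 0.088 → sum = 3.0845
V_5 = 3.0845 / l_5 = 3.0845 / 0.755 = 4.08543… → 4.085

4.085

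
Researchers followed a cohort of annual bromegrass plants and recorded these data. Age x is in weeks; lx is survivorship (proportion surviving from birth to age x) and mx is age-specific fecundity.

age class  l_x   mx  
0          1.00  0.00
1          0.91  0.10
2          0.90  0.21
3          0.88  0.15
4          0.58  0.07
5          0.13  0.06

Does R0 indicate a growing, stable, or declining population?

R0 = Σ lx·mx = 0 + 0.091 + 0.189 + 0.132 + 0.0406 + 0.0078 = 0.4604
R0 < 1, so the population is declining.

declining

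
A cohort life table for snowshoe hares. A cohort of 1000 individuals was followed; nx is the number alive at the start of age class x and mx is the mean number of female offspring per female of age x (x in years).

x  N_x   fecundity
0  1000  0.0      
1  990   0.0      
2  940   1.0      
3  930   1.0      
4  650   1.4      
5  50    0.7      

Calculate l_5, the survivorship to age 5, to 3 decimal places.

l_5 = n_5/n_0 = 50/1000 = 0.05 → 0.050

0.050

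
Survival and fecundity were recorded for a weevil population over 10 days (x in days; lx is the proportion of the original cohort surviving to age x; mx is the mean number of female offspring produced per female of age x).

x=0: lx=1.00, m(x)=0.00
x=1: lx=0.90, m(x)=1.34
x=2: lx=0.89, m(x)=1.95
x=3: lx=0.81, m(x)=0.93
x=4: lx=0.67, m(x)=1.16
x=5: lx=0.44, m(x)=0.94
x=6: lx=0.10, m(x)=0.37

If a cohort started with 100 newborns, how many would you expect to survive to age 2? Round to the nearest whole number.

89

Expected survivors = N0 · l_2 = 100 × 0.89 = 89 → 89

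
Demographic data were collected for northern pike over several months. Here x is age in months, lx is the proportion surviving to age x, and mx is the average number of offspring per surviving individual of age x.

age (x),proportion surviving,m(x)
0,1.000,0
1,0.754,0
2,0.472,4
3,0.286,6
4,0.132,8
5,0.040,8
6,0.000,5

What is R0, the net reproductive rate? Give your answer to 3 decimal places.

4.980

lx·mx by age: 0, 0, 1.888, 1.716, 1.056, 0.32, 0
R0 = Σ lx·mx = 4.98 → 4.980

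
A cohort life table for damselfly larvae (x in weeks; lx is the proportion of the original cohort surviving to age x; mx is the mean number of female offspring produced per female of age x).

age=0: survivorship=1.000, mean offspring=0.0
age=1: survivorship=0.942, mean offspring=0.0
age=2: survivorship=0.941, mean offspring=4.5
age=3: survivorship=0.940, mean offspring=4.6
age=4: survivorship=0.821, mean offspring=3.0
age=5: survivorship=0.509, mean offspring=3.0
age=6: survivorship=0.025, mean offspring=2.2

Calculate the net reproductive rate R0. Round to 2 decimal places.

lx·mx by age: 0, 0, 4.2345, 4.324, 2.463, 1.527, 0.055
R0 = Σ lx·mx = 12.6035 → 12.60

12.60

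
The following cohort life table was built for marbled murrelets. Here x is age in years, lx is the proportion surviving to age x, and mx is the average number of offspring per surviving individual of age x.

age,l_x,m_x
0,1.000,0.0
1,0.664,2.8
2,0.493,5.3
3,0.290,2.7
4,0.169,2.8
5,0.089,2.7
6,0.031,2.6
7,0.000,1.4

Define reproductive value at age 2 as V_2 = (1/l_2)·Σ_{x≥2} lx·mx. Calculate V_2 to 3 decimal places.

lx·mx for x ≥ 2: 2.6129, 0.783, 0.4732, 0.2403, 0.0806, 0 → sum = 4.19
V_2 = 4.19 / l_2 = 4.19 / 0.493 = 8.498986… → 8.499

8.499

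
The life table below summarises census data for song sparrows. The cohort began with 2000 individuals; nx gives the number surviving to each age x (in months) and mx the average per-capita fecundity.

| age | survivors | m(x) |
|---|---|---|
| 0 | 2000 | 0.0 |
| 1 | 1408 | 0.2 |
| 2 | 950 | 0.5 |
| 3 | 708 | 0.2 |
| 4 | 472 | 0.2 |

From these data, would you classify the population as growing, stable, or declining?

declining

lx = nx/n0 = nx/2000: 1, 0.704, 0.475, 0.354, 0.236
R0 = Σ lx·mx = 0 + 0.1408 + 0.2375 + 0.0708 + 0.0472 = 0.4963
R0 < 1, so the population is declining.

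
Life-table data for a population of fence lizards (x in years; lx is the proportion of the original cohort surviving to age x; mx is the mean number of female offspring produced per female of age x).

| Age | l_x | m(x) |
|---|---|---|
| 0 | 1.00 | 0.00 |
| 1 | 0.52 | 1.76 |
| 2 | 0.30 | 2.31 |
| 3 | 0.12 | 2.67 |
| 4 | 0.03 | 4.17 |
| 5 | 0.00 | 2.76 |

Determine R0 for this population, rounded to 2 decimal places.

2.05

lx·mx by age: 0, 0.9152, 0.693, 0.3204, 0.1251, 0
R0 = Σ lx·mx = 2.0537 → 2.05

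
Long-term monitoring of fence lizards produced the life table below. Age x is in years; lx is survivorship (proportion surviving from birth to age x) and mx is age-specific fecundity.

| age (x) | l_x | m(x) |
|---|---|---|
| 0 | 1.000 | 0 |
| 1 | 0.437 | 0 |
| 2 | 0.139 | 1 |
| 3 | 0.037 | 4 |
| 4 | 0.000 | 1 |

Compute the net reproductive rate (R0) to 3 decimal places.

lx·mx by age: 0, 0, 0.139, 0.148, 0
R0 = Σ lx·mx = 0.287 → 0.287

0.287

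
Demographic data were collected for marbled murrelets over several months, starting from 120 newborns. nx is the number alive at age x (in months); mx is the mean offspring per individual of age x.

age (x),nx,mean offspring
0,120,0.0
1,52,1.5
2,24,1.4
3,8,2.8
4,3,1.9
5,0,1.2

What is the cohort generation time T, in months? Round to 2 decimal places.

1.68

lx = nx/n0 = nx/120: 1, 0.43333…, 0.2, 0.06667…, 0.025, 0
lx·mx: 0, 0.65…, 0.28, 0.186667…, 0.0475, 0 → R0 = 1.164167…
x·lx·mx: 0, 0.65…, 0.56, 0.56…, 0.19, 0 → Σ = 1.96…
T = 1.96… / 1.164167… = 1.683608… → 1.68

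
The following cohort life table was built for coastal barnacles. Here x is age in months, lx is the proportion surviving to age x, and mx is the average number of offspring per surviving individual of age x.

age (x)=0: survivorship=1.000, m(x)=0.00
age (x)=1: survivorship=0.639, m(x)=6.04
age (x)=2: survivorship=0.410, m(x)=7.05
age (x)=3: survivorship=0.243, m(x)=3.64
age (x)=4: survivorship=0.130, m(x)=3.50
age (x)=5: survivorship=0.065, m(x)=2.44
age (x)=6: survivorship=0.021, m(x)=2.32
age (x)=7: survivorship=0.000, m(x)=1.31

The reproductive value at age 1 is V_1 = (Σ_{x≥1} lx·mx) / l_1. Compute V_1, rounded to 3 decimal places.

lx·mx for x ≥ 1: 3.85956, 2.8905, 0.88452, 0.455, 0.1586, 0.04872, 0 → sum = 8.2969
V_1 = 8.2969 / l_1 = 8.2969 / 0.639 = 12.984194… → 12.984

12.984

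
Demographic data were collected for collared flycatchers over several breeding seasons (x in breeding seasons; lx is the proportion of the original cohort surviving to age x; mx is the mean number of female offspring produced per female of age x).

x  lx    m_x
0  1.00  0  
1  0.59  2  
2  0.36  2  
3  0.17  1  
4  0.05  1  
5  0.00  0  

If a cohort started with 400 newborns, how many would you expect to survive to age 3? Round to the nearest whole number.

68

Expected survivors = N0 · l_3 = 400 × 0.17 = 68 → 68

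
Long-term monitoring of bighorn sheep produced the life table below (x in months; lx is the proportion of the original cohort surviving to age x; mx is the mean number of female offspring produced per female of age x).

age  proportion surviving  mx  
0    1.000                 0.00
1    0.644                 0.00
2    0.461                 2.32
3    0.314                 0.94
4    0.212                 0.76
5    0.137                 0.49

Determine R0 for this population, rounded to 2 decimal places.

1.59

lx·mx by age: 0, 0, 1.06952, 0.29516, 0.16112, 0.06713
R0 = Σ lx·mx = 1.59293 → 1.59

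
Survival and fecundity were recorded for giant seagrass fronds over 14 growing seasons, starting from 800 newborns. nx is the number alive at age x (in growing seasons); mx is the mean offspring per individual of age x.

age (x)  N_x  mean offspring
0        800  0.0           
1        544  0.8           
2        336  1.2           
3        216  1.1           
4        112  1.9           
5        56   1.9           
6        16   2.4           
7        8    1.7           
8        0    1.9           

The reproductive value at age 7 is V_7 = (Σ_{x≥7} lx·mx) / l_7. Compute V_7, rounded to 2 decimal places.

1.70

lx = nx/n0 = nx/800: 1, 0.68, 0.42, 0.27, 0.14, 0.07, 0.02, 0.01, 0
lx·mx for x ≥ 7: 0.017, 0 → sum = 0.017
V_7 = 0.017 / l_7 = 0.017 / 0.01 = 1.7 → 1.70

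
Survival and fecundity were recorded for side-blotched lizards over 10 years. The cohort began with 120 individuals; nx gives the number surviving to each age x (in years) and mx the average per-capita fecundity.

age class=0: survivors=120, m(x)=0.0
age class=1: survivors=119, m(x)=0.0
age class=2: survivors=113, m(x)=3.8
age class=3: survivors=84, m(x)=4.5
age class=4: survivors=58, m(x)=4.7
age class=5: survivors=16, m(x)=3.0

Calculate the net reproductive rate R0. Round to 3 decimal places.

lx = nx/n0 = nx/120: 1, 0.99167…, 0.94167…, 0.7, 0.48333…, 0.13333…
lx·mx by age: 0, 0, 3.578333…, 3.15, 2.271667…, 0.4…
R0 = Σ lx·mx = 9.4… → 9.400

9.400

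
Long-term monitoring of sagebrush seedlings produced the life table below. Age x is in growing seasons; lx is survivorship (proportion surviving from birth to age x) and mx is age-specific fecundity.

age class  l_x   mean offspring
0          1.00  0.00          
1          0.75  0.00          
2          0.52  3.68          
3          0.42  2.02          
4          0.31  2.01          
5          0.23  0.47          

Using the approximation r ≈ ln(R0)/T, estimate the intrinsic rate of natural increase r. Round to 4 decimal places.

R0 = Σ lx·mx = 0 + 0 + 1.9136 + 0.8484 + 0.6231 + 0.1081 = 3.4932
Σ x·lx·mx = 9.4053; T = 9.4053/3.4932 = 2.69246…
r ≈ ln(R0)/T = ln(3.4932)/2.69246… = 0.464563… → 0.4646

0.4646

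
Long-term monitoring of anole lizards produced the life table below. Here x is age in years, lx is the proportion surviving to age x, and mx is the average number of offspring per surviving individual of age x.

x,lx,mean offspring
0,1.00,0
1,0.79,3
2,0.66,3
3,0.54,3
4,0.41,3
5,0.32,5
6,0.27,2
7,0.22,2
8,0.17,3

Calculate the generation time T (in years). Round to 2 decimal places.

lx·mx: 0, 2.37, 1.98, 1.62, 1.23, 1.6, 0.54, 0.44, 0.51 → R0 = 10.29
x·lx·mx: 0, 2.37, 3.96, 4.86, 4.92, 8, 3.24, 3.08, 4.08 → Σ = 34.51
T = 34.51 / 10.29 = 3.353741… → 3.35

3.35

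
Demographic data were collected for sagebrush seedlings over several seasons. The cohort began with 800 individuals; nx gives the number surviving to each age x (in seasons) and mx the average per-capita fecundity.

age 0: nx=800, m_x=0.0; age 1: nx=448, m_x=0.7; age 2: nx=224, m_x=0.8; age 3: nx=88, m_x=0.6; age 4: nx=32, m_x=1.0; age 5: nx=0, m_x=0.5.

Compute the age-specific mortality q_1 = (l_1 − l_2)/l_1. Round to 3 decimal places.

0.500

lx = nx/n0 = nx/800: 1, 0.56, 0.28, 0.11, 0.04, 0
q_1 = (l_1 − l_2) / l_1 = (0.56 − 0.28) / 0.56
     = 0.28 / 0.56 = 0.5 → 0.500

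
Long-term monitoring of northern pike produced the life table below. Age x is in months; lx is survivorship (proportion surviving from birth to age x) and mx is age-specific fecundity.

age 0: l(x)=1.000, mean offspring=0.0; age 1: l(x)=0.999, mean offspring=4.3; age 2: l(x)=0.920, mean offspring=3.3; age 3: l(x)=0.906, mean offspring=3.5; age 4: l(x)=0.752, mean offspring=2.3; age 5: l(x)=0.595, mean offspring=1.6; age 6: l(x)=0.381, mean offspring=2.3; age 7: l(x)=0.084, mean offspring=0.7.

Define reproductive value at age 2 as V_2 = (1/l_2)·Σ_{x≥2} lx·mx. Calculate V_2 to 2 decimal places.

lx·mx for x ≥ 2: 3.036, 3.171, 1.7296, 0.952, 0.8763, 0.0588 → sum = 9.8237
V_2 = 9.8237 / l_2 = 9.8237 / 0.92 = 10.677935… → 10.68

10.68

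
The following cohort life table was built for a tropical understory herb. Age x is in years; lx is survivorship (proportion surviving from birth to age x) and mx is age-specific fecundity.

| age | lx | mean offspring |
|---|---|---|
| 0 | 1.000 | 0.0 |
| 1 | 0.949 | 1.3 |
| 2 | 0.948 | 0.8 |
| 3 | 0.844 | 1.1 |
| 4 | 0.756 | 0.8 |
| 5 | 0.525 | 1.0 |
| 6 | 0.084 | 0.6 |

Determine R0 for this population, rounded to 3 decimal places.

lx·mx by age: 0, 1.2337, 0.7584, 0.9284, 0.6048, 0.525, 0.0504
R0 = Σ lx·mx = 4.1007 → 4.101

4.101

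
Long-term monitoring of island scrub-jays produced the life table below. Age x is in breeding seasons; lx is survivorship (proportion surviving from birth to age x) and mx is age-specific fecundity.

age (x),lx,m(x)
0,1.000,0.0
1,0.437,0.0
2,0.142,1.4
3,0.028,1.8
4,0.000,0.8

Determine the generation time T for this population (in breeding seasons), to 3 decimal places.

2.202

lx·mx: 0, 0, 0.1988, 0.0504, 0 → R0 = 0.2492
x·lx·mx: 0, 0, 0.3976, 0.1512, 0 → Σ = 0.5488
T = 0.5488 / 0.2492 = 2.202247… → 2.202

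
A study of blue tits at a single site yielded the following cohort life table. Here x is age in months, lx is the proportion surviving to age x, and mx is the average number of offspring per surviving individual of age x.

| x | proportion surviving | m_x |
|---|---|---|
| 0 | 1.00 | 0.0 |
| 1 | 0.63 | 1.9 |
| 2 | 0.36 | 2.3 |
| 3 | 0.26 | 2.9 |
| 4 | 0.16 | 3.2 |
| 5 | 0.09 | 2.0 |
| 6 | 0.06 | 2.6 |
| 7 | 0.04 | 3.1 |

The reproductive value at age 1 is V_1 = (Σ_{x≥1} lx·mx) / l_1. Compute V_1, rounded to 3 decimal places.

5.954

lx·mx for x ≥ 1: 1.197, 0.828, 0.754, 0.512, 0.18, 0.156, 0.124 → sum = 3.751
V_1 = 3.751 / l_1 = 3.751 / 0.63 = 5.953968… → 5.954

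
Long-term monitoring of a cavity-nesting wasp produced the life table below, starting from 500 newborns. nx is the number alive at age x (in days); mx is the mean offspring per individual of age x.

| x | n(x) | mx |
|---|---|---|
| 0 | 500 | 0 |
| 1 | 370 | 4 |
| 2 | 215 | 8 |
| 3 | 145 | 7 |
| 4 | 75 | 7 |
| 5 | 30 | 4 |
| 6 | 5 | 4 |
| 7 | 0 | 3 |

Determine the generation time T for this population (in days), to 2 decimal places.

lx = nx/n0 = nx/500: 1, 0.74, 0.43, 0.29, 0.15, 0.06, 0.01, 0
lx·mx: 0, 2.96, 3.44, 2.03, 1.05, 0.24, 0.04, 0 → R0 = 9.76
x·lx·mx: 0, 2.96, 6.88, 6.09, 4.2, 1.2, 0.24, 0 → Σ = 21.57
T = 21.57 / 9.76 = 2.210041… → 2.21

2.21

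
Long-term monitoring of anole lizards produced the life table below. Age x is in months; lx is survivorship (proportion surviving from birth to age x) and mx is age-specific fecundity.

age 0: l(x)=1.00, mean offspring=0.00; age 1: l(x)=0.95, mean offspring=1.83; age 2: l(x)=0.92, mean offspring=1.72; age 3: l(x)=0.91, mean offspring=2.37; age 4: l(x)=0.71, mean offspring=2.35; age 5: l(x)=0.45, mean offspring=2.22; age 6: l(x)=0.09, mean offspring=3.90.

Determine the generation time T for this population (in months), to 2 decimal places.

2.96

lx·mx: 0, 1.7385, 1.5824, 2.1567, 1.6685, 0.999, 0.351 → R0 = 8.4961
x·lx·mx: 0, 1.7385, 3.1648, 6.4701, 6.674, 4.995, 2.106 → Σ = 25.1484
T = 25.1484 / 8.4961 = 2.959993… → 2.96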